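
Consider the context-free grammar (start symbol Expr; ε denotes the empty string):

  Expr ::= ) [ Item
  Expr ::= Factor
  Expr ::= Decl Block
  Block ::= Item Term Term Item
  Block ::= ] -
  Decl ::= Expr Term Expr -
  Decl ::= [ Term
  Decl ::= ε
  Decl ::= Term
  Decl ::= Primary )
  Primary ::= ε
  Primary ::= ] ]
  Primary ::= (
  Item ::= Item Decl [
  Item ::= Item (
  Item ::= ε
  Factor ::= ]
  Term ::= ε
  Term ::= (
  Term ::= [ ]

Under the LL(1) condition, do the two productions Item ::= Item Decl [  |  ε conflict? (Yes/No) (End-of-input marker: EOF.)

FIRST(Item Decl [) = { (, ), -, [, ] } and FIRST(ε) = { ε }.
The second alternative is nullable and FOLLOW(Item) = { EOF, (, ), -, [, ] } shares ( with FIRST of the first — conflict.

Yes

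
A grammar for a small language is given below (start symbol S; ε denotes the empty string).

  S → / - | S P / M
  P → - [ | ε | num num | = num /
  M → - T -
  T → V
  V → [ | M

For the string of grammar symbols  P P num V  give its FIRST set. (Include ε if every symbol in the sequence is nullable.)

{ -, =, num }

Add FIRST(P)\{ε} = { -, =, num }; P is nullable, continue.
Add FIRST(P)\{ε} = { -, =, num }; P is nullable, continue.
num is a terminal; add {num} and stop.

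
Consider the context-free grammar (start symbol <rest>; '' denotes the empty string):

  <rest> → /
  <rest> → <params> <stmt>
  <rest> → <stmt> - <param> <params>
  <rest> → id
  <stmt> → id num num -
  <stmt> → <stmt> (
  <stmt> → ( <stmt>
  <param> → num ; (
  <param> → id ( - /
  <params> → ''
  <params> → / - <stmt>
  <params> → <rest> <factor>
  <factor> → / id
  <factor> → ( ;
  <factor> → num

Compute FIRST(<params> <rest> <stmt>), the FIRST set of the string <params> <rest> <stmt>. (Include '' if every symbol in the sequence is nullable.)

{ (, /, id }

Add FIRST(<params>)\{''} = { (, /, id }; <params> is nullable, continue.
Add FIRST(<rest>) = { (, /, id }; <rest> is not nullable, stop.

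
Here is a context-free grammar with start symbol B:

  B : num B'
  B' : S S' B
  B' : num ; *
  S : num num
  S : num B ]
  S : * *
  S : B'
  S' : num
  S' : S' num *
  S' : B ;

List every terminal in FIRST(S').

S' : num contributes {num}.
From S' : S' num *: add FIRST(S') = { num }.
From S' : B ;: add FIRST(B) = { num }.
Union: FIRST(S') = { num }.

{ num }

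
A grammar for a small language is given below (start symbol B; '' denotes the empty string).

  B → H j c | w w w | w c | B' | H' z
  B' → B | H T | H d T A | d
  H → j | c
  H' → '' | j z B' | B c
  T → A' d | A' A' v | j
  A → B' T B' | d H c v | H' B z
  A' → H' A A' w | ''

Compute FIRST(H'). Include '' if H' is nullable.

H' → '' contributes ''.
H' → j z B' contributes {j}.
From H' → B c: add FIRST(B) = { c, d, j, w, z }.
Union: FIRST(H') = { c, d, j, w, z, '' }.

{ c, d, j, w, z, '' }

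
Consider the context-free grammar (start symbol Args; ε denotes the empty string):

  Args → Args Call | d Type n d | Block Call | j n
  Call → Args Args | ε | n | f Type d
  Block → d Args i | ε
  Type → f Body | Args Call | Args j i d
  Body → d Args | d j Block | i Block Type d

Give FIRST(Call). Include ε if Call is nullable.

From Call → Args Args: Args, Args nullable, take FIRST(Args) ∪ FIRST(Args) = { d, f, j, n }; also ε since the whole RHS is nullable.
Call → ε contributes ε.
Call → n contributes {n}.
Call → f Type d contributes {f}.
Union: FIRST(Call) = { d, f, j, n, ε }.

{ d, f, j, n, ε }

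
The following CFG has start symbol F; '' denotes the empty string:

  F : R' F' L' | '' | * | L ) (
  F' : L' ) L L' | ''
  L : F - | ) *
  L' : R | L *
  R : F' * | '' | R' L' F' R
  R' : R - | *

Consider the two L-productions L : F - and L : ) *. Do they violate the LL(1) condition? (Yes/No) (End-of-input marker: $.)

FIRST(F -) = { ), *, - } and FIRST() *) = { ) }.
Both contain ), so the two alternatives are not disjoint — LL(1) conflict.

Yes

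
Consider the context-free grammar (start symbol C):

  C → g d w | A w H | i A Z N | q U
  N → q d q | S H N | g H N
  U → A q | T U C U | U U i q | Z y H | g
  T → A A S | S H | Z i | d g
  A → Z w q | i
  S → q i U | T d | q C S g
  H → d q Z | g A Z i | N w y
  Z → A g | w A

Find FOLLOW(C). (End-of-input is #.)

{ #, d, g, i, q, w }

C is the start symbol, so # ∈ FOLLOW(C).
In U → T U C U: add FIRST(U) = { d, g, i, q, w }.
In S → q C S g: add FIRST(S g) = { d, i, q, w }.
Union: FOLLOW(C) = { #, d, g, i, q, w }.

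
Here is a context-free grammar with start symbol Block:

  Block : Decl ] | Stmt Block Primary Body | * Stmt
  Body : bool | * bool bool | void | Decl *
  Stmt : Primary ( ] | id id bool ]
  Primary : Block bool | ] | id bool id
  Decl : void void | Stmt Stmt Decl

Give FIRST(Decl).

Decl : void void contributes {void}.
From Decl : Stmt Stmt Decl: add FIRST(Stmt) = { *, ], id, void }.
Union: FIRST(Decl) = { *, ], id, void }.

{ *, ], id, void }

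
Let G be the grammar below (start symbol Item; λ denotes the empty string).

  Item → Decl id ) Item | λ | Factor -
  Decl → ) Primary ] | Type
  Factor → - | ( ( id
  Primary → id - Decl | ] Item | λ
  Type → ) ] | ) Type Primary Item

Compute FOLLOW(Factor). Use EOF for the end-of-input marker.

In Item → Factor -: add FIRST(-) = { - }.
Union: FOLLOW(Factor) = { - }.

{ - }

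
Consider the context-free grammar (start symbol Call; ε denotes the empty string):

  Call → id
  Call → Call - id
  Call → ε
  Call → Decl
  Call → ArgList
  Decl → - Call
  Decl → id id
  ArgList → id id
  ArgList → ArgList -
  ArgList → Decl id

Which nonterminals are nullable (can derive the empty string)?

Directly nullable (have an ε-production): Call.
No other nonterminal has a production whose RHS symbols are all nullable.

{ Call }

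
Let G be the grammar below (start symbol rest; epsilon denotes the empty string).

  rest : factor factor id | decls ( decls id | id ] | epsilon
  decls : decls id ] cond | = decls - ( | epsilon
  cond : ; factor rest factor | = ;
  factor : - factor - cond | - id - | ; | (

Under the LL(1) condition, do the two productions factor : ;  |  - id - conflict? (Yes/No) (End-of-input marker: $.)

No

FIRST(;) = { ; } and FIRST(- id -) = { - }.
The FIRST sets are disjoint and neither alternative is nullable — no conflict.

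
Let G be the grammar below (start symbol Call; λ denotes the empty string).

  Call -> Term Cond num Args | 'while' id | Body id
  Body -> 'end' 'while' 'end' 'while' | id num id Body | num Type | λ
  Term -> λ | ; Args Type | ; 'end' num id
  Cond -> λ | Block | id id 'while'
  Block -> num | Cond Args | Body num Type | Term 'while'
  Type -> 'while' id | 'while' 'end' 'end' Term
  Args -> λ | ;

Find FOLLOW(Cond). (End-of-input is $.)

{ ;, num }

In Call -> Term Cond num Args: add FIRST(num Args) = { num }.
In Block -> Cond Args: add FIRST(Args)\{λ} = { ; }.
  Since Args is nullable, also add FOLLOW(Block) = { ;, num }.
Union: FOLLOW(Cond) = { ;, num }.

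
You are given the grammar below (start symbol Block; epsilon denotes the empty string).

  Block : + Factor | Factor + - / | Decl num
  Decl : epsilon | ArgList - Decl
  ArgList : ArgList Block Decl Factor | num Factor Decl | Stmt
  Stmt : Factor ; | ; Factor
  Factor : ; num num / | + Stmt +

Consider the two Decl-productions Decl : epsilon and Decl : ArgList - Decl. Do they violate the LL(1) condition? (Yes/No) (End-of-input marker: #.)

Yes

FIRST(epsilon) = { epsilon } and FIRST(ArgList - Decl) = { +, ;, num }.
The first alternative is nullable and FOLLOW(Decl) = { +, -, ;, num } shares + with FIRST of the second — conflict.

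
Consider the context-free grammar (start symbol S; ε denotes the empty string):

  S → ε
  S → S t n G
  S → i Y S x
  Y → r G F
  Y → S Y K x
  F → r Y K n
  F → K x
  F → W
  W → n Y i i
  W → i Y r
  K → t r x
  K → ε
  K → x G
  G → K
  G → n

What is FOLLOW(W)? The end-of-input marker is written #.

{ i, n, r, t, x }

In F → W: W is at the end, add FOLLOW(F) = { i, n, r, t, x }.
Union: FOLLOW(W) = { i, n, r, t, x }.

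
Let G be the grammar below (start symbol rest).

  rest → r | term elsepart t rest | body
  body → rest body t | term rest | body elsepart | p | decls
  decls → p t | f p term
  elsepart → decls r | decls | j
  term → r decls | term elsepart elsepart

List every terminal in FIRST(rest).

rest → r contributes {r}.
From rest → term elsepart t rest: add FIRST(term) = { r }.
From rest → body: add FIRST(body) = { f, p, r }.
Union: FIRST(rest) = { f, p, r }.

{ f, p, r }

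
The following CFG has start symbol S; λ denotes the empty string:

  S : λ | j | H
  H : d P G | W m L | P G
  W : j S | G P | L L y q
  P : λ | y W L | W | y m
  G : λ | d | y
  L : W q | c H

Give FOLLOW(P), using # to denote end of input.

In H : d P G: add FIRST(G)\{λ} = { d, y }.
  Since G is nullable, also add FOLLOW(H) = { #, c, d, j, m, q, y }.
In H : P G: add FIRST(G)\{λ} = { d, y }.
  Since G is nullable, also add FOLLOW(H) = { #, c, d, j, m, q, y }.
In W : G P: P is at the end, add FOLLOW(W) = { #, c, d, j, m, q, y }.
Union: FOLLOW(P) = { #, c, d, j, m, q, y }.

{ #, c, d, j, m, q, y }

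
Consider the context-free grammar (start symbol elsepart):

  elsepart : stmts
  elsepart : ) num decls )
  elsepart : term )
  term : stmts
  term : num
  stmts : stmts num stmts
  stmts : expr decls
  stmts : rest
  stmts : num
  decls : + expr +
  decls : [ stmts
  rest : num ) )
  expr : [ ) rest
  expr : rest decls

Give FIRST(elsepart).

From elsepart : stmts: add FIRST(stmts) = { [, num }.
elsepart : ) num decls ) contributes {)}.
From elsepart : term ): add FIRST(term) = { [, num }.
Union: FIRST(elsepart) = { ), [, num }.

{ ), [, num }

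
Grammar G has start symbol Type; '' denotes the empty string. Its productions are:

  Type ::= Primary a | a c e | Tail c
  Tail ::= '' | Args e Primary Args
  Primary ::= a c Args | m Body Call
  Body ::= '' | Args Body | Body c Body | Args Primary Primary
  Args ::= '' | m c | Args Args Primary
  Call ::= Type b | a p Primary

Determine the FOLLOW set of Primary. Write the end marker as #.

{ a, c, e, m }

In Type ::= Primary a: add FIRST(a) = { a }.
In Tail ::= Args e Primary Args: add FIRST(Args)\{''} = { a, m }.
  Since Args is nullable, also add FOLLOW(Tail) = { c }.
In Body ::= Args Primary Primary: add FIRST(Primary) = { a, m }.
In Body ::= Args Primary Primary: Primary is at the end, add FOLLOW(Body) = { a, c, e, m }.
In Args ::= Args Args Primary: Primary is at the end, add FOLLOW(Args) = { a, c, e, m }.
In Call ::= a p Primary: Primary is at the end, add FOLLOW(Call) = { a, c, e, m }.
Union: FOLLOW(Primary) = { a, c, e, m }.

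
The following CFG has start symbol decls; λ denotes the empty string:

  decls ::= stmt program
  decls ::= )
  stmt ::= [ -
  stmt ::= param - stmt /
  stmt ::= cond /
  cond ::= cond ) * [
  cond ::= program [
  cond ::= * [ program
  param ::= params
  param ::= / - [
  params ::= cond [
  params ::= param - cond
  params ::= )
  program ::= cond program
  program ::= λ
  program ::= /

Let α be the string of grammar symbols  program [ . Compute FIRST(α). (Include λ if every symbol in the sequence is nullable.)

{ *, /, [ }

Add FIRST(program)\{λ} = { *, /, [ }; program is nullable, continue.
[ is a terminal; add {[} and stop.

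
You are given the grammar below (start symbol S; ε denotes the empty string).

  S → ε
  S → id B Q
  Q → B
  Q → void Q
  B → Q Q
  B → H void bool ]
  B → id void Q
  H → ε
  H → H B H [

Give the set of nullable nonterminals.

{ H, S }

Directly nullable (have an ε-production): S, H.
No other nonterminal has a production whose RHS symbols are all nullable.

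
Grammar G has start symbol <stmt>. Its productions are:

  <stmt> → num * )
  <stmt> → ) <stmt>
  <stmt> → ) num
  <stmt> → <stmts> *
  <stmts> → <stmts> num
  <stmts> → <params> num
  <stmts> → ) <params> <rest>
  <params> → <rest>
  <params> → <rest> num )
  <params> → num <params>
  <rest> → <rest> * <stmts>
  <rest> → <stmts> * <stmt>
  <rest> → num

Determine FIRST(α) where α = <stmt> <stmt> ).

{ ), num }

Add FIRST(<stmt>) = { ), num }; <stmt> is not nullable, stop.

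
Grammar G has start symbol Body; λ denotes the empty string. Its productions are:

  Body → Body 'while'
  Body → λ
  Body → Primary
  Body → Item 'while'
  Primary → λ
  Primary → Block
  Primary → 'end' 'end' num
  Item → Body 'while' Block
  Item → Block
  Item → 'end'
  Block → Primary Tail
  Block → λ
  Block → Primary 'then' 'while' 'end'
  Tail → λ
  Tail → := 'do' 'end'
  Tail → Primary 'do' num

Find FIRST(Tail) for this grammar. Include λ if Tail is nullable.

Tail → λ contributes λ.
Tail → := 'do' 'end' contributes {:=}.
From Tail → Primary 'do' num: Primary nullable, take FIRST(Primary) ∪ {'do'} = { 'do', 'end', 'then', := }.
Union: FIRST(Tail) = { 'do', 'end', 'then', :=, λ }.

{ 'do', 'end', 'then', :=, λ }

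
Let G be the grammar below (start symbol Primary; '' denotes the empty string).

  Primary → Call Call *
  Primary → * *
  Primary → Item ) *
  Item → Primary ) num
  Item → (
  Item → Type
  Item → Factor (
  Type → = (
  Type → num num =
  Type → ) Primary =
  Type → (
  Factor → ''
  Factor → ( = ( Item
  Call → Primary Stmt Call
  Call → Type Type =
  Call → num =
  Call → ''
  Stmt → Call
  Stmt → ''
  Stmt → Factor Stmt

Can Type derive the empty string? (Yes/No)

No

Nullable nonterminals: Call, Factor, Stmt.
No production of Type has an RHS whose symbols are all nullable, so Type is not nullable.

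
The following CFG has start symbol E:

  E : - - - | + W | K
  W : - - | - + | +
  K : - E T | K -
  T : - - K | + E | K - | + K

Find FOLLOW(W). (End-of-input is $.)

In E : + W: W is at the end, add FOLLOW(E) = { $, +, - }.
Union: FOLLOW(W) = { $, +, - }.

{ $, +, - }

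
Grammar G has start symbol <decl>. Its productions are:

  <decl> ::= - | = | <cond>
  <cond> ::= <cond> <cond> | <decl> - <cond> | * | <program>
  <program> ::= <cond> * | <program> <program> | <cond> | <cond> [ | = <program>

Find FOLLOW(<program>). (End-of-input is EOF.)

In <cond> ::= <program>: <program> is at the end, add FOLLOW(<cond>) = { EOF, *, -, =, [ }.
In <program> ::= <program> <program>: add FIRST(<program>) = { *, -, = }.
In <program> ::= <program> <program>: <program> is at the end, add FOLLOW(<program>) = { EOF, *, -, =, [ }.
In <program> ::= = <program>: <program> is at the end, add FOLLOW(<program>) = { EOF, *, -, =, [ }.
Union: FOLLOW(<program>) = { EOF, *, -, =, [ }.

{ EOF, *, -, =, [ }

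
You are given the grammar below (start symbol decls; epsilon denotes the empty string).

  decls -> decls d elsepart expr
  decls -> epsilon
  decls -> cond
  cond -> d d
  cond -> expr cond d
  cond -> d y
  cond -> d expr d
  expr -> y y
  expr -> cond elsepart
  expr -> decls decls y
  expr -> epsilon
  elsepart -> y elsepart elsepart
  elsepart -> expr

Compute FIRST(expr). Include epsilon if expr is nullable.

expr -> y y contributes {y}.
From expr -> cond elsepart: add FIRST(cond) = { d, y }.
From expr -> decls decls y: decls, decls nullable, take FIRST(decls) ∪ FIRST(decls) ∪ {y} = { d, y }.
expr -> epsilon contributes epsilon.
Union: FIRST(expr) = { d, y, epsilon }.

{ d, y, epsilon }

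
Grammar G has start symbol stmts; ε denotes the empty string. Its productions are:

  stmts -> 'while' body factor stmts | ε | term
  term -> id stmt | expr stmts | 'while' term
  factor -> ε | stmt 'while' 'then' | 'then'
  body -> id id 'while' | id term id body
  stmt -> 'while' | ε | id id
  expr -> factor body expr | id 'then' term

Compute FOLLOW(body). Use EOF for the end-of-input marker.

{ EOF, 'then', 'while', id }

In stmts -> 'while' body factor stmts: add FIRST(factor stmts)\{ε} = { 'then', 'while', id }.
  Since factor stmts is nullable, also add FOLLOW(stmts) = { EOF, 'then', 'while', id }.
In body -> id term id body: body is at the end, add FOLLOW(body) = { EOF, 'then', 'while', id }.
In expr -> factor body expr: add FIRST(expr) = { 'then', 'while', id }.
Union: FOLLOW(body) = { EOF, 'then', 'while', id }.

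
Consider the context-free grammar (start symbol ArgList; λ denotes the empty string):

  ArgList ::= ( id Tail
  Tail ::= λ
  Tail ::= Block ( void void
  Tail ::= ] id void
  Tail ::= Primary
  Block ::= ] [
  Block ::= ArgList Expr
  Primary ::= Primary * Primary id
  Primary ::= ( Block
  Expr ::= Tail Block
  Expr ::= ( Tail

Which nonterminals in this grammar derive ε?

Directly nullable (have an λ-production): Tail.
No other nonterminal has a production whose RHS symbols are all nullable.

{ Tail }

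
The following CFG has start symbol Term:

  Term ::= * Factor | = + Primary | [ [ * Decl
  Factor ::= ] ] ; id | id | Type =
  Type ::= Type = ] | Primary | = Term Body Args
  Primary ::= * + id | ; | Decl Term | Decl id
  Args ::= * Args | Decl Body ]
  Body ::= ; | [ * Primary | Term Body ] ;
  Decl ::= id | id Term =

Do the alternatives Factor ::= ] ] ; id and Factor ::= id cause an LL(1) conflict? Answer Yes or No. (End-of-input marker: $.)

No

FIRST(] ] ; id) = { ] } and FIRST(id) = { id }.
The FIRST sets are disjoint and neither alternative is nullable — no conflict.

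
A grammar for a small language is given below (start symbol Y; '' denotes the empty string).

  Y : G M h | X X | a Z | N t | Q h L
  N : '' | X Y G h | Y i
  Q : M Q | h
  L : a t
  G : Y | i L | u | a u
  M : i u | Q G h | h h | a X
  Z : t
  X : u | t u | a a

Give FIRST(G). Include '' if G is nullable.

From G : Y: add FIRST(Y) = { a, h, i, t, u }.
G : i L contributes {i}.
G : u contributes {u}.
G : a u contributes {a}.
Union: FIRST(G) = { a, h, i, t, u }.

{ a, h, i, t, u }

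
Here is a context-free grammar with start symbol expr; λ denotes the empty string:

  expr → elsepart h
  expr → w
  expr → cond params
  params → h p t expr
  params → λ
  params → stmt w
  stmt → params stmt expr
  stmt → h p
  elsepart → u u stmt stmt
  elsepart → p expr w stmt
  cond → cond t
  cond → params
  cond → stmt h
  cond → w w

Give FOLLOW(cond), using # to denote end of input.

In expr → cond params: add FIRST(params)\{λ} = { h }.
  Since params is nullable, also add FOLLOW(expr) = { #, h, p, t, u, w }.
In cond → cond t: add FIRST(t) = { t }.
Union: FOLLOW(cond) = { #, h, p, t, u, w }.

{ #, h, p, t, u, w }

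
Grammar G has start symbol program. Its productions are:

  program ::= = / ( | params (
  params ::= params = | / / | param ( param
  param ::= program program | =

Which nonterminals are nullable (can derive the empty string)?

{ } (none)

No nonterminal has an empty production or an RHS whose symbols are all nullable.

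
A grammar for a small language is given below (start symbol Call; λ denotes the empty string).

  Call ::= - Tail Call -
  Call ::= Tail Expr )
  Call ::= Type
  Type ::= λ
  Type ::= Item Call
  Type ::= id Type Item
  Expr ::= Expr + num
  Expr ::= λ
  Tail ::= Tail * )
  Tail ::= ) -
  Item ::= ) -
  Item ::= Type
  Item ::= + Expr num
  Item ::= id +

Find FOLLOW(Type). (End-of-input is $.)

{ $, ), +, -, id }

In Call ::= Type: Type is at the end, add FOLLOW(Call) = { $, ), +, -, id }.
In Type ::= id Type Item: add FIRST(Item)\{λ} = { ), +, -, id }.
  Since Item is nullable, also add FOLLOW(Type) = { $, ), +, -, id }.
In Item ::= Type: Type is at the end, add FOLLOW(Item) = { $, ), +, -, id }.
Union: FOLLOW(Type) = { $, ), +, -, id }.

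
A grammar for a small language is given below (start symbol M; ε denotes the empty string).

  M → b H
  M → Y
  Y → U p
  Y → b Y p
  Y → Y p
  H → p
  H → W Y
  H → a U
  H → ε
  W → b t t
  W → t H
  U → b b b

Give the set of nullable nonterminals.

{ H }

Directly nullable (have an ε-production): H.
No other nonterminal has a production whose RHS symbols are all nullable.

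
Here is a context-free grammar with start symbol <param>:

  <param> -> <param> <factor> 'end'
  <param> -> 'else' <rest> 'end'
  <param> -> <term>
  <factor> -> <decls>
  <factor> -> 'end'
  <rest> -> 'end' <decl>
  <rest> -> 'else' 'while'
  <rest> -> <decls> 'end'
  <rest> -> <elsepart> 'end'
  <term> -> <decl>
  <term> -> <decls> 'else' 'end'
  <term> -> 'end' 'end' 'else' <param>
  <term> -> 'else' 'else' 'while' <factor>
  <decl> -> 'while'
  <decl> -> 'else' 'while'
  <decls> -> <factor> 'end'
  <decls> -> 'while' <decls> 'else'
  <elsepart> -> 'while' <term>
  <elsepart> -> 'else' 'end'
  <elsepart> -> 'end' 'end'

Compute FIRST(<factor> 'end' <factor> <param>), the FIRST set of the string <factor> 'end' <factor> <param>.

Add FIRST(<factor>) = { 'end', 'while' }; <factor> is not nullable, stop.

{ 'end', 'while' }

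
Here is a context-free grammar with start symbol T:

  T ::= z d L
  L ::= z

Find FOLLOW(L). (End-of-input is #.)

{ # }

In T ::= z d L: L is at the end, add FOLLOW(T) = { # }.
Union: FOLLOW(L) = { # }.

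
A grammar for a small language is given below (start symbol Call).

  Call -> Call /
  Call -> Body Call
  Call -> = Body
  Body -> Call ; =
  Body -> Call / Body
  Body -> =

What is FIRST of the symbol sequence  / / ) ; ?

/ is a terminal; add {/} and stop.

{ / }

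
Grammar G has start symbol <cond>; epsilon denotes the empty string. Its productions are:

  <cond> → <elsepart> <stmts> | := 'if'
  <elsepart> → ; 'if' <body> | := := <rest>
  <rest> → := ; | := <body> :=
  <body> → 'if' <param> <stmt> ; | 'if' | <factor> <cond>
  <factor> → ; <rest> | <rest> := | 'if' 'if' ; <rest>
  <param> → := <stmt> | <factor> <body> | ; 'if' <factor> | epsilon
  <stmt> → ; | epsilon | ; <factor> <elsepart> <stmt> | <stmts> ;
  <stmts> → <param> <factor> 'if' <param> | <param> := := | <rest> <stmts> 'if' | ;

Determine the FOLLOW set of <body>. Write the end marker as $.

In <elsepart> → ; 'if' <body>: <body> is at the end, add FOLLOW(<elsepart>) = { $, 'if', :=, ; }.
In <rest> → := <body> :=: add FIRST(:=) = { := }.
In <param> → <factor> <body>: <body> is at the end, add FOLLOW(<param>) = { $, 'if', :=, ; }.
Union: FOLLOW(<body>) = { $, 'if', :=, ; }.

{ $, 'if', :=, ; }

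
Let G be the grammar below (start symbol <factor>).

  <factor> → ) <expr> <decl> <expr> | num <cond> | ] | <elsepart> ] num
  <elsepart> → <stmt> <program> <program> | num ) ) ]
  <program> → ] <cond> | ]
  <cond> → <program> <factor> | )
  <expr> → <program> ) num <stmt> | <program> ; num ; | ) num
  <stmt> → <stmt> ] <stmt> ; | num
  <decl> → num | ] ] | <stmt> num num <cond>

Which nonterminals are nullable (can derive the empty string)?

No nonterminal has an empty production or an RHS whose symbols are all nullable.

{ } (none)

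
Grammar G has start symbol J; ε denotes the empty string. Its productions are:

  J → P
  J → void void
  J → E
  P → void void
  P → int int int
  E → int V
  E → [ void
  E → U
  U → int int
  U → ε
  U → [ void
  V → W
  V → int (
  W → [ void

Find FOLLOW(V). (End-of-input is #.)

In E → int V: V is at the end, add FOLLOW(E) = { # }.
Union: FOLLOW(V) = { # }.

{ # }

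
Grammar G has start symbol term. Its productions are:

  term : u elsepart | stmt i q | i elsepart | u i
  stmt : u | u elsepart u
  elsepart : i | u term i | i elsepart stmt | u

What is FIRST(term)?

{ i, u }

term : u elsepart contributes {u}.
From term : stmt i q: add FIRST(stmt) = { u }.
term : i elsepart contributes {i}.
term : u i contributes {u}.
Union: FIRST(term) = { i, u }.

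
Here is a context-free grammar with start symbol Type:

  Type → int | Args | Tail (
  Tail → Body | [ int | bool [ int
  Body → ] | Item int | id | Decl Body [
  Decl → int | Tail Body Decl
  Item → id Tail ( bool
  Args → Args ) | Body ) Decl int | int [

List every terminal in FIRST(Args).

{ [, ], bool, id, int }

From Args → Args ): add FIRST(Args) = { [, ], bool, id, int }.
From Args → Body ) Decl int: add FIRST(Body) = { [, ], bool, id, int }.
Args → int [ contributes {int}.
Union: FIRST(Args) = { [, ], bool, id, int }.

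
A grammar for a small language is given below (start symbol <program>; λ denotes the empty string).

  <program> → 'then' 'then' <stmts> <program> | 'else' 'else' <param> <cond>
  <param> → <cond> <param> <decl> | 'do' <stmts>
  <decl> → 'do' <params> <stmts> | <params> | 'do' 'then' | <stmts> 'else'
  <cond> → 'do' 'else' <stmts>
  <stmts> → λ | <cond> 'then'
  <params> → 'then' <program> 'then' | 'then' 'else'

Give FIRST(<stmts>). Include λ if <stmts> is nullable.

<stmts> → λ contributes λ.
From <stmts> → <cond> 'then': add FIRST(<cond>) = { 'do' }.
Union: FIRST(<stmts>) = { 'do', λ }.

{ 'do', λ }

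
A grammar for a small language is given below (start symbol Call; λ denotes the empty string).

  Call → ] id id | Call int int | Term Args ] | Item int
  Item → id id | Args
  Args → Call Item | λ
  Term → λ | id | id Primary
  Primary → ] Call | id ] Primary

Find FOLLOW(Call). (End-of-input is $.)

Call is the start symbol, so $ ∈ FOLLOW(Call).
In Call → Call int int: add FIRST(int int) = { int }.
In Args → Call Item: add FIRST(Item)\{λ} = { ], id, int }.
  Since Item is nullable, also add FOLLOW(Args) = { ], int }.
In Primary → ] Call: Call is at the end, add FOLLOW(Primary) = { ], id, int }.
Union: FOLLOW(Call) = { $, ], id, int }.

{ $, ], id, int }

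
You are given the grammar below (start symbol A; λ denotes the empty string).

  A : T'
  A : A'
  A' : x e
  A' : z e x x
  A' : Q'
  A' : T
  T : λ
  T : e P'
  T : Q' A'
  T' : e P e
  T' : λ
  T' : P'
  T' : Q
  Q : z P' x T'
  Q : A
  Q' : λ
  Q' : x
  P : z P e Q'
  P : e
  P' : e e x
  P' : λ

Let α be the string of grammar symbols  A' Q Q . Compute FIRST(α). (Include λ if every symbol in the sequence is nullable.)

{ e, x, z, λ }

Add FIRST(A')\{λ} = { e, x, z }; A' is nullable, continue.
Add FIRST(Q)\{λ} = { e, x, z }; Q is nullable, continue.
Add FIRST(Q)\{λ} = { e, x, z }; Q is nullable, continue.
Every symbol is nullable, so include λ.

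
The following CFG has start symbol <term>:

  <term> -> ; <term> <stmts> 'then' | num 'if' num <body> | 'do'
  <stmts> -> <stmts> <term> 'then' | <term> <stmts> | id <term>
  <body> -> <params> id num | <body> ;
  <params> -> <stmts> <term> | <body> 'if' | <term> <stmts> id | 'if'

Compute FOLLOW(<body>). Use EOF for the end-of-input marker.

In <term> -> num 'if' num <body>: <body> is at the end, add FOLLOW(<term>) = { EOF, 'do', 'then', ;, id, num }.
In <body> -> <body> ;: add FIRST(;) = { ; }.
In <params> -> <body> 'if': add FIRST('if') = { 'if' }.
Union: FOLLOW(<body>) = { EOF, 'do', 'if', 'then', ;, id, num }.

{ EOF, 'do', 'if', 'then', ;, id, num }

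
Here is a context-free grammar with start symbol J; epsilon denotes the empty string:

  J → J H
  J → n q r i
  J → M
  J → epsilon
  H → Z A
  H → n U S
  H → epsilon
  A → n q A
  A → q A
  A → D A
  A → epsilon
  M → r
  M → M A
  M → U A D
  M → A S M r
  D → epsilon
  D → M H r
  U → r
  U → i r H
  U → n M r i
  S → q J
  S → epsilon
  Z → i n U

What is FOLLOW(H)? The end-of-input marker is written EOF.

{ EOF, i, n, q, r }

In J → J H: H is at the end, add FOLLOW(J) = { EOF, i, n, q, r }.
In D → M H r: add FIRST(r) = { r }.
In U → i r H: H is at the end, add FOLLOW(U) = { EOF, i, n, q, r }.
Union: FOLLOW(H) = { EOF, i, n, q, r }.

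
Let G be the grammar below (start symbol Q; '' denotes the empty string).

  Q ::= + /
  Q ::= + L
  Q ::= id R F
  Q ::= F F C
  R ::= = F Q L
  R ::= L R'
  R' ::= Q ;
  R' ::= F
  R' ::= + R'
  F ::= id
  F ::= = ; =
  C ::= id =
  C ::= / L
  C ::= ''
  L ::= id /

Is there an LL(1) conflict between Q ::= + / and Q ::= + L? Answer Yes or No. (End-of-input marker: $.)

FIRST(+ /) = { + } and FIRST(+ L) = { + }.
Both contain +, so the two alternatives are not disjoint — LL(1) conflict.

Yes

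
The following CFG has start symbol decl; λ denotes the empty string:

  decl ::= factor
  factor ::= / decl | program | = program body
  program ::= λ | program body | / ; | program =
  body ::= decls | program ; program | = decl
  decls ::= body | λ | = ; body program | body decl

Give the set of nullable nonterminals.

Directly nullable (have an λ-production): program, decls.
decl ::= factor with every symbol nullable, so decl is nullable.
body ::= decls with every symbol nullable, so body is nullable.
factor ::= program with every symbol nullable, so factor is nullable.

{ body, decl, decls, factor, program }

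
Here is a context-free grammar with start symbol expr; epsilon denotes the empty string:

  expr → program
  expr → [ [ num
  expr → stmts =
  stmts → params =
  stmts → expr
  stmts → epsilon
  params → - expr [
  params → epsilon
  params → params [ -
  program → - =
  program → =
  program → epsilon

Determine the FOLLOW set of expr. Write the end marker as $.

{ $, =, [ }

expr is the start symbol, so $ ∈ FOLLOW(expr).
In stmts → expr: expr is at the end, add FOLLOW(stmts) = { = }.
In params → - expr [: add FIRST([) = { [ }.
Union: FOLLOW(expr) = { $, =, [ }.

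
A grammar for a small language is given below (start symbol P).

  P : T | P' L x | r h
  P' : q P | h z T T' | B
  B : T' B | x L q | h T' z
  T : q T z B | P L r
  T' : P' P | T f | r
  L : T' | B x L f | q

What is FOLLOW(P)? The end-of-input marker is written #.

{ #, f, h, q, r, x, z }

P is the start symbol, so # ∈ FOLLOW(P).
In P' : q P: P is at the end, add FOLLOW(P') = { h, q, r, x }.
In T : P L r: add FIRST(L r) = { h, q, r, x }.
In T' : P' P: P is at the end, add FOLLOW(T') = { f, h, q, r, x, z }.
Union: FOLLOW(P) = { #, f, h, q, r, x, z }.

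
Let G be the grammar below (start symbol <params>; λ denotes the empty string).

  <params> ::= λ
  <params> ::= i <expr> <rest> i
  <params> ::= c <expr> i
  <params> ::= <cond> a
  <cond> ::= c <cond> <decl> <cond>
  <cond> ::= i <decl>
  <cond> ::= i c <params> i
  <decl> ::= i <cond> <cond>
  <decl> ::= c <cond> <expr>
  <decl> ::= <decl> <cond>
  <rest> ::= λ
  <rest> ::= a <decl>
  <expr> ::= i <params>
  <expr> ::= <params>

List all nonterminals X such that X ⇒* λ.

Directly nullable (have an λ-production): <params>, <rest>.
<expr> ::= <params> with every symbol nullable, so <expr> is nullable.
No other nonterminal has a production whose RHS symbols are all nullable.

{ <expr>, <params>, <rest> }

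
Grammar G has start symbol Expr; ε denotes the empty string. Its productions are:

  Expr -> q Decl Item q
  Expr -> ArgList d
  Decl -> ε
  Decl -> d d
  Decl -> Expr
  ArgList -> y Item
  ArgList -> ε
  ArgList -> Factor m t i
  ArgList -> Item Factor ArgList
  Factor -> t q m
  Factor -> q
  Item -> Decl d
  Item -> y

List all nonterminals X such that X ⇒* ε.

Directly nullable (have an ε-production): Decl, ArgList.
No other nonterminal has a production whose RHS symbols are all nullable.

{ ArgList, Decl }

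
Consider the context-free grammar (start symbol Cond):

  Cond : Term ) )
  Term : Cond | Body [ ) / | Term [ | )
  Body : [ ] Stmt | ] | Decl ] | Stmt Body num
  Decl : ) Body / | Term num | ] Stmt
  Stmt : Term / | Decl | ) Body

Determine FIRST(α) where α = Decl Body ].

Add FIRST(Decl) = { ), [, ] }; Decl is not nullable, stop.

{ ), [, ] }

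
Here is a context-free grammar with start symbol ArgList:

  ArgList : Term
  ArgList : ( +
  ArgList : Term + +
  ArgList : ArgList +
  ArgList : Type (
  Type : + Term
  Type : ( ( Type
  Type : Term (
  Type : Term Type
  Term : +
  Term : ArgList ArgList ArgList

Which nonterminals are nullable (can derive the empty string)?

{ } (none)

No nonterminal has an empty production or an RHS whose symbols are all nullable.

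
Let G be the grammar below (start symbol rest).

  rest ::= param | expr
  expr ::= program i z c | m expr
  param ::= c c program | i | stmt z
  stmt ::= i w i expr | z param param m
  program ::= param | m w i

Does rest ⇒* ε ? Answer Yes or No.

No nonterminal in this grammar is nullable.
No production of rest has an RHS whose symbols are all nullable, so rest is not nullable.

No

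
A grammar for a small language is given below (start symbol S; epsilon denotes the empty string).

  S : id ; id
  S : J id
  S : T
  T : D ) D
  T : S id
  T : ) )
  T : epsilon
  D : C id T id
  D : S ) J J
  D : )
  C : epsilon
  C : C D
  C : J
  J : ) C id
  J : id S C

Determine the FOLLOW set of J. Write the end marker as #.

In S : J id: add FIRST(id) = { id }.
In D : S ) J J: add FIRST(J) = { ), id }.
In D : S ) J J: J is at the end, add FOLLOW(D) = { #, ), id }.
In C : J: J is at the end, add FOLLOW(C) = { #, ), id }.
Union: FOLLOW(J) = { #, ), id }.

{ #, ), id }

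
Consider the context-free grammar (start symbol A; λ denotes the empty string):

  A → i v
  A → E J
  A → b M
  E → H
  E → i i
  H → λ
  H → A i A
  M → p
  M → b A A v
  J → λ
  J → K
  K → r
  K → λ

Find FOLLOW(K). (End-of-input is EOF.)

{ EOF, b, i, r, v }

In J → K: K is at the end, add FOLLOW(J) = { EOF, b, i, r, v }.
Union: FOLLOW(K) = { EOF, b, i, r, v }.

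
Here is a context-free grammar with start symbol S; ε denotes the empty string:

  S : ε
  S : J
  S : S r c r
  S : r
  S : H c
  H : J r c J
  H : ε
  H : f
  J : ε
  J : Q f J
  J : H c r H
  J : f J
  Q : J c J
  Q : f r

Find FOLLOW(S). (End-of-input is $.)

S is the start symbol, so $ ∈ FOLLOW(S).
In S : S r c r: add FIRST(r c r) = { r }.
Union: FOLLOW(S) = { $, r }.

{ $, r }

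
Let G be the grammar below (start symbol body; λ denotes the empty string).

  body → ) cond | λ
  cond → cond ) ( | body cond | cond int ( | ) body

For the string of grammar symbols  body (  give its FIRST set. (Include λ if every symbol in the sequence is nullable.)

{ (, ) }

Add FIRST(body)\{λ} = { ) }; body is nullable, continue.
( is a terminal; add {(} and stop.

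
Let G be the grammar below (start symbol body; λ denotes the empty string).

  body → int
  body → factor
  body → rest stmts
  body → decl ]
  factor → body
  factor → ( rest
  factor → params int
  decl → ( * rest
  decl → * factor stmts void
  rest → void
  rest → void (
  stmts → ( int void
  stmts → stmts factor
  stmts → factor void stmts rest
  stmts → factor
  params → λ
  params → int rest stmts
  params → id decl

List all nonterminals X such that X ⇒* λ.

Directly nullable (have an λ-production): params.
No other nonterminal has a production whose RHS symbols are all nullable.

{ params }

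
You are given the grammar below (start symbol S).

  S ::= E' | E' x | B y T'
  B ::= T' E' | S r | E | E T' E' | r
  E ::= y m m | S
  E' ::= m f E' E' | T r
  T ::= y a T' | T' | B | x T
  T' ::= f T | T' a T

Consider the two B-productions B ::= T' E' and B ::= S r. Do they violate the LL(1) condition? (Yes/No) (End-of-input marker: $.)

Yes

FIRST(T' E') = { f } and FIRST(S r) = { f, m, r, x, y }.
Both contain f, so the two alternatives are not disjoint — LL(1) conflict.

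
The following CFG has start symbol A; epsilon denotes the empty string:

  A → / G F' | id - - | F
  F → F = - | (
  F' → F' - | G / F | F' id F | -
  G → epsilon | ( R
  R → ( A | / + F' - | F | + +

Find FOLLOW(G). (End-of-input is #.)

In A → / G F': add FIRST(F') = { (, -, / }.
In F' → G / F: add FIRST(/ F) = { / }.
Union: FOLLOW(G) = { (, -, / }.

{ (, -, / }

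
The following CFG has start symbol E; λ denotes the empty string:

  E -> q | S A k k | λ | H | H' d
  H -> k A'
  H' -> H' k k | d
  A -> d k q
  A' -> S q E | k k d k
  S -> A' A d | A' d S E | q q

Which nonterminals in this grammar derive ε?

{ E }

Directly nullable (have an λ-production): E.
No other nonterminal has a production whose RHS symbols are all nullable.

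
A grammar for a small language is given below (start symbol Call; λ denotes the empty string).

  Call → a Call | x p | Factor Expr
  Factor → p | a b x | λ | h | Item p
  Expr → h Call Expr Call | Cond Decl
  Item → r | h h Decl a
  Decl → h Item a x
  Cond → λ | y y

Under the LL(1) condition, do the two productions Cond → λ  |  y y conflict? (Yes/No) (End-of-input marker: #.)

No

FIRST(λ) = { λ } and FIRST(y y) = { y }.
The first is nullable but FOLLOW(Cond) = { h } is disjoint from FIRST of the second.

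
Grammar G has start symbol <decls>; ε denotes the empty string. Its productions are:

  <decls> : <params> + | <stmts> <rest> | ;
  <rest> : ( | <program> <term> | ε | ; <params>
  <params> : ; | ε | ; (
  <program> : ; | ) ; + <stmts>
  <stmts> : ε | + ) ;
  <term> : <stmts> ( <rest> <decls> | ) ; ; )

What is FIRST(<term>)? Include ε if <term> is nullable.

From <term> : <stmts> ( <rest> <decls>: <stmts> nullable, take FIRST(<stmts>) ∪ {(} = { (, + }.
<term> : ) ; ; ) contributes {)}.
Union: FIRST(<term>) = { (, ), + }.

{ (, ), + }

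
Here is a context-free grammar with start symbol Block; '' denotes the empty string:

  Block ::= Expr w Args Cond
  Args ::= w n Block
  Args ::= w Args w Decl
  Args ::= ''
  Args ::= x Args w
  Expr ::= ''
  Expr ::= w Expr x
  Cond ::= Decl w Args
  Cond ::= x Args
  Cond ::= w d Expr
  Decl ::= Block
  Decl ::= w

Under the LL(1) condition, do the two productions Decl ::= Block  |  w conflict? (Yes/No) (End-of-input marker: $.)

Yes

FIRST(Block) = { w } and FIRST(w) = { w }.
Both contain w, so the two alternatives are not disjoint — LL(1) conflict.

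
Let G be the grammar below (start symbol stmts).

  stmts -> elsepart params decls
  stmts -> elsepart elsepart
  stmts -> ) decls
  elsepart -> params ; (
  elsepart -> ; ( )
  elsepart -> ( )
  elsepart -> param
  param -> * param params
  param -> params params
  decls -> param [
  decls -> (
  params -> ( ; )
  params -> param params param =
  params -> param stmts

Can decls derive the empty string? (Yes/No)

No nonterminal in this grammar is nullable.
No production of decls has an RHS whose symbols are all nullable, so decls is not nullable.

No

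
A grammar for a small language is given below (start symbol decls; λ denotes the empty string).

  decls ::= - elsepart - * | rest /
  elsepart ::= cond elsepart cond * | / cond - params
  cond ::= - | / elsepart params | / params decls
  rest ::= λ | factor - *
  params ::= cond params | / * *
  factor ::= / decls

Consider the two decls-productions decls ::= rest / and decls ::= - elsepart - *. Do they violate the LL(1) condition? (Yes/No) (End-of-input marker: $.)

FIRST(rest /) = { / } and FIRST(- elsepart - *) = { - }.
The FIRST sets are disjoint and neither alternative is nullable — no conflict.

No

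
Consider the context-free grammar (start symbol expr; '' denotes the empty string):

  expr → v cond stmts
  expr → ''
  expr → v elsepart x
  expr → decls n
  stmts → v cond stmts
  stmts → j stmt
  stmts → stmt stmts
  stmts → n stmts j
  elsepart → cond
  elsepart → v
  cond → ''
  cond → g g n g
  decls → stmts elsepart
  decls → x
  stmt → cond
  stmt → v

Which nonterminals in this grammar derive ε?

Directly nullable (have an ''-production): expr, cond.
stmt → cond with every symbol nullable, so stmt is nullable.
elsepart → cond with every symbol nullable, so elsepart is nullable.
No other nonterminal has a production whose RHS symbols are all nullable.

{ cond, elsepart, expr, stmt }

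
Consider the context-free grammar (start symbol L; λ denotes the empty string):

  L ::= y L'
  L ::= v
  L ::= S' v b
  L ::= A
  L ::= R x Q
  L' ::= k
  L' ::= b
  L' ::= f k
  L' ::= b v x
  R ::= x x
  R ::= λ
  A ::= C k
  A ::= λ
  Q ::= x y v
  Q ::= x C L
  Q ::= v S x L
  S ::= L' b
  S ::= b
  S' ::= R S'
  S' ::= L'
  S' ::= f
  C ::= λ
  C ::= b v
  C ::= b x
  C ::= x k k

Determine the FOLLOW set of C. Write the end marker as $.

In A ::= C k: add FIRST(k) = { k }.
In Q ::= x C L: add FIRST(L)\{λ} = { b, f, k, v, x, y }.
  Since L is nullable, also add FOLLOW(Q) = { $ }.
Union: FOLLOW(C) = { $, b, f, k, v, x, y }.

{ $, b, f, k, v, x, y }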